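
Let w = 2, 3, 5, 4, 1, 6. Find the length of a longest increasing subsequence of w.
4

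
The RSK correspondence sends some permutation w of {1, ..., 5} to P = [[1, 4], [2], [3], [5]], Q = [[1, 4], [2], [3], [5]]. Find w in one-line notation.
Reverse the RSK construction: for i from n down to 1, find the cell of Q containing i, remove the entry at that cell from P, and reverse-bump it up through P; the value ejected from row 1 is w(i).

Step i=5: Q has 5 at row 4, column 1; remove 5 from row 4 of P and reverse-bump: 5 enters row 3 and ejects 3; 3 enters row 2 and ejects 2; 2 enters row 1 and ejects 1. So w(5) = 1. P is now [[2, 4], [3], [5]].
Step i=4: Q has 4 at row 1, column 2; remove that cell from P, ejecting 4. So w(4) = 4. P is now [[2], [3], [5]].
Step i=3: Q has 3 at row 3, column 1; remove 5 from row 3 of P and reverse-bump: 5 enters row 2 and ejects 3; 3 enters row 1 and ejects 2. So w(3) = 2. P is now [[3], [5]].
Step i=2: Q has 2 at row 2, column 1; remove 5 from row 2 of P and reverse-bump: 5 enters row 1 and ejects 3. So w(2) = 3. P is now [[5]].
Step i=1: Q has 1 at row 1, column 1; remove that cell from P, ejecting 5. So w(1) = 5. P is now [].

So w = 5 3 2 4 1.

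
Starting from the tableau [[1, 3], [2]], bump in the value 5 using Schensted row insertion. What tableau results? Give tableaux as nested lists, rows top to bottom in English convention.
5 is larger than every entry of row 1, so it is appended to row 1. The new tableau is [[1, 3, 5], [2]].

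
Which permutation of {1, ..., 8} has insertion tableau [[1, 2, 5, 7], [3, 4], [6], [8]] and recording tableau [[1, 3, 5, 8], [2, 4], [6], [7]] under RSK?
3 1 8 4 6 5 2 7

Reverse the RSK construction: for i from n down to 1, find the cell of Q containing i, remove the entry at that cell from P, and reverse-bump it up through P; the value ejected from row 1 is w(i).

Step i=8: Q has 8 at row 1, column 4; remove that cell from P, ejecting 7. So w(8) = 7. P is now [[1, 2, 5], [3, 4], [6], [8]].
Step i=7: Q has 7 at row 4, column 1; remove 8 from row 4 of P and reverse-bump: 8 enters row 3 and ejects 6; 6 enters row 2 and ejects 4; 4 enters row 1 and ejects 2. So w(7) = 2. P is now [[1, 4, 5], [3, 6], [8]].
Step i=6: Q has 6 at row 3, column 1; remove 8 from row 3 of P and reverse-bump: 8 enters row 2 and ejects 6; 6 enters row 1 and ejects 5. So w(6) = 5. P is now [[1, 4, 6], [3, 8]].
Step i=5: Q has 5 at row 1, column 3; remove that cell from P, ejecting 6. So w(5) = 6. P is now [[1, 4], [3, 8]].
Step i=4: Q has 4 at row 2, column 2; remove 8 from row 2 of P and reverse-bump: 8 enters row 1 and ejects 4. So w(4) = 4. P is now [[1, 8], [3]].
Step i=3: Q has 3 at row 1, column 2; remove that cell from P, ejecting 8. So w(3) = 8. P is now [[1], [3]].
Step i=2: Q has 2 at row 2, column 1; remove 3 from row 2 of P and reverse-bump: 3 enters row 1 and ejects 1. So w(2) = 1. P is now [[3]].
Step i=1: Q has 1 at row 1, column 1; remove that cell from P, ejecting 3. So w(1) = 3. P is now [].

So w = 3 1 8 4 6 5 2 7.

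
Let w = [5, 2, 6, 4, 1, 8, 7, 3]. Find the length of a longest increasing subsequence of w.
3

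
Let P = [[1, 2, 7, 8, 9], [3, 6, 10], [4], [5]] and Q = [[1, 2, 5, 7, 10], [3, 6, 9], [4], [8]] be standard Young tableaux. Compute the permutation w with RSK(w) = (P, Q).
5 6 4 1 7 3 10 2 8 9

Reverse the RSK construction: for i from n down to 1, find the cell of Q containing i, remove the entry at that cell from P, and reverse-bump it up through P; the value ejected from row 1 is w(i).

Step i=10: Q has 10 at row 1, column 5; remove that cell from P, ejecting 9. So w(10) = 9. P is now [[1, 2, 7, 8], [3, 6, 10], [4], [5]].
Step i=9: Q has 9 at row 2, column 3; remove 10 from row 2 of P and reverse-bump: 10 enters row 1 and ejects 8. So w(9) = 8. P is now [[1, 2, 7, 10], [3, 6], [4], [5]].
Step i=8: Q has 8 at row 4, column 1; remove 5 from row 4 of P and reverse-bump: 5 enters row 3 and ejects 4; 4 enters row 2 and ejects 3; 3 enters row 1 and ejects 2. So w(8) = 2. P is now [[1, 3, 7, 10], [4, 6], [5]].
Step i=7: Q has 7 at row 1, column 4; remove that cell from P, ejecting 10. So w(7) = 10. P is now [[1, 3, 7], [4, 6], [5]].
Step i=6: Q has 6 at row 2, column 2; remove 6 from row 2 of P and reverse-bump: 6 enters row 1 and ejects 3. So w(6) = 3. P is now [[1, 6, 7], [4], [5]].
Step i=5: Q has 5 at row 1, column 3; remove that cell from P, ejecting 7. So w(5) = 7. P is now [[1, 6], [4], [5]].
Step i=4: Q has 4 at row 3, column 1; remove 5 from row 3 of P and reverse-bump: 5 enters row 2 and ejects 4; 4 enters row 1 and ejects 1. So w(4) = 1. P is now [[4, 6], [5]].
Step i=3: Q has 3 at row 2, column 1; remove 5 from row 2 of P and reverse-bump: 5 enters row 1 and ejects 4. So w(3) = 4. P is now [[5, 6]].
Step i=2: Q has 2 at row 1, column 2; remove that cell from P, ejecting 6. So w(2) = 6. P is now [[5]].
Step i=1: Q has 1 at row 1, column 1; remove that cell from P, ejecting 5. So w(1) = 5. P is now [].

So w = 5 6 4 1 7 3 10 2 8 9.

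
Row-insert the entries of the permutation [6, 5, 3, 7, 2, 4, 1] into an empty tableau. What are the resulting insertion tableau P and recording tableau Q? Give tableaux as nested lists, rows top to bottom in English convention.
P = [[1, 4], [2, 7], [3], [5], [6]], Q = [[1, 4], [2, 6], [3], [5], [7]]

Insert each entry of the permutation into P by Schensted row insertion, recording in Q the position of each new cell.

Insert 6: appended to row 1. P = [[6]].
Insert 5: 5 bumps 6 from row 1; 6 starts row 2. P = [[5], [6]].
Insert 3: 3 bumps 5 from row 1; 5 bumps 6 from row 2; 6 starts row 3. P = [[3], [5], [6]].
Insert 7: appended to row 1. P = [[3, 7], [5], [6]].
Insert 2: 2 bumps 3 from row 1; 3 bumps 5 from row 2; 5 bumps 6 from row 3; 6 starts row 4. P = [[2, 7], [3], [5], [6]].
Insert 4: 4 bumps 7 from row 1; 7 appends to row 2. P = [[2, 4], [3, 7], [5], [6]].
Insert 1: 1 bumps 2 from row 1; 2 bumps 3 from row 2; 3 bumps 5 from row 3; 5 bumps 6 from row 4; 6 starts row 5. P = [[1, 4], [2, 7], [3], [5], [6]].

So P = [[1, 4], [2, 7], [3], [5], [6]], Q = [[1, 4], [2, 6], [3], [5], [7]].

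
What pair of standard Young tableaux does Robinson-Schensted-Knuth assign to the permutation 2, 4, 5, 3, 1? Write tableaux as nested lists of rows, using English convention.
Insert each entry of the permutation into P by Schensted row insertion, recording in Q the position of each new cell.

Insert 2: appended to row 1. P = [[2]].
Insert 4: appended to row 1. P = [[2, 4]].
Insert 5: appended to row 1. P = [[2, 4, 5]].
Insert 3: 3 bumps 4 from row 1; 4 starts row 2. P = [[2, 3, 5], [4]].
Insert 1: 1 bumps 2 from row 1; 2 bumps 4 from row 2; 4 starts row 3. P = [[1, 3, 5], [2], [4]].

So P = [[1, 3, 5], [2], [4]], Q = [[1, 2, 3], [4], [5]].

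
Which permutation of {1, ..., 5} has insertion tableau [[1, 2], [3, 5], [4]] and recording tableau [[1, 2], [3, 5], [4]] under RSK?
4 5 3 1 2

Reverse RSK: for i = n, n-1, ..., 1, locate i in Q, remove the corresponding corner cell from P, and reverse-bump its entry up through P; the value ejected from row 1 is w(i).

So w = 4 5 3 1 2.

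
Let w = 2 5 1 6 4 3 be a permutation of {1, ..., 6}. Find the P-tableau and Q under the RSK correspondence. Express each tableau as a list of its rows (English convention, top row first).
Insert each entry of the permutation into P by Schensted row insertion, recording in Q the position of each new cell.

Insert 2: appended to row 1. P = [[2]], Q = [[1]].
Insert 5: appended to row 1. P = [[2, 5]], Q = [[1, 2]].
Insert 1: 1 bumps 2 from row 1; 2 starts row 2. P = [[1, 5], [2]], Q = [[1, 2], [3]].
Insert 6: appended to row 1. P = [[1, 5, 6], [2]], Q = [[1, 2, 4], [3]].
Insert 4: 4 bumps 5 from row 1; 5 appends to row 2. P = [[1, 4, 6], [2, 5]], Q = [[1, 2, 4], [3, 5]].
Insert 3: 3 bumps 4 from row 1; 4 bumps 5 from row 2; 5 starts row 3. P = [[1, 3, 6], [2, 4], [5]], Q = [[1, 2, 4], [3, 5], [6]].

So P = [[1, 3, 6], [2, 4], [5]], Q = [[1, 2, 4], [3, 5], [6]].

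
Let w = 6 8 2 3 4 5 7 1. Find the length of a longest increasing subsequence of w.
5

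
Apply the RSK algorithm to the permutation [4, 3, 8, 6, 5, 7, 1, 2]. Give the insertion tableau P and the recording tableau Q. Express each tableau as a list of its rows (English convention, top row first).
Insert each entry of the permutation into P by Schensted row insertion, recording in Q the position of each new cell.

Insert 4: appended to row 1. P = [[4]].
Insert 3: 3 bumps 4 from row 1; 4 starts row 2. P = [[3], [4]].
Insert 8: appended to row 1. P = [[3, 8], [4]].
Insert 6: 6 bumps 8 from row 1; 8 appends to row 2. P = [[3, 6], [4, 8]].
Insert 5: 5 bumps 6 from row 1; 6 bumps 8 from row 2; 8 starts row 3. P = [[3, 5], [4, 6], [8]].
Insert 7: appended to row 1. P = [[3, 5, 7], [4, 6], [8]].
Insert 1: 1 bumps 3 from row 1; 3 bumps 4 from row 2; 4 bumps 8 from row 3; 8 starts row 4. P = [[1, 5, 7], [3, 6], [4], [8]].
Insert 2: 2 bumps 5 from row 1; 5 bumps 6 from row 2; 6 appends to row 3. P = [[1, 2, 7], [3, 5], [4, 6], [8]].

So P = [[1, 2, 7], [3, 5], [4, 6], [8]], Q = [[1, 3, 6], [2, 4], [5, 8], [7]].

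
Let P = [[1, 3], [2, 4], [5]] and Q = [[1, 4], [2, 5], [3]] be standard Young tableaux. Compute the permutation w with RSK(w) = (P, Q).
Reverse the RSK construction: for i from n down to 1, find the cell of Q containing i, remove the entry at that cell from P, and reverse-bump it up through P; the value ejected from row 1 is w(i).

Step i=5: Q has 5 at row 2, column 2; remove 4 from row 2 of P and reverse-bump: 4 enters row 1 and ejects 3. So w(5) = 3. P is now [[1, 4], [2], [5]].
Step i=4: Q has 4 at row 1, column 2; remove that cell from P, ejecting 4. So w(4) = 4. P is now [[1], [2], [5]].
Step i=3: Q has 3 at row 3, column 1; remove 5 from row 3 of P and reverse-bump: 5 enters row 2 and ejects 2; 2 enters row 1 and ejects 1. So w(3) = 1. P is now [[2], [5]].
Step i=2: Q has 2 at row 2, column 1; remove 5 from row 2 of P and reverse-bump: 5 enters row 1 and ejects 2. So w(2) = 2. P is now [[5]].
Step i=1: Q has 1 at row 1, column 1; remove that cell from P, ejecting 5. So w(1) = 5. P is now [].

So w = 5 2 1 4 3.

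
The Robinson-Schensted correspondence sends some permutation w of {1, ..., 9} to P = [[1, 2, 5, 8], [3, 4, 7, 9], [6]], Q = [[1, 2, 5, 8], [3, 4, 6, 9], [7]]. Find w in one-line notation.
3 6 1 4 7 5 2 9 8

Reverse the RSK construction: for i from n down to 1, find the cell of Q containing i, remove the entry at that cell from P, and reverse-bump it up through P; the value ejected from row 1 is w(i).

Step i=9: Q has 9 at row 2, column 4; remove 9 from row 2 of P and reverse-bump: 9 enters row 1 and ejects 8. So w(9) = 8. P is now [[1, 2, 5, 9], [3, 4, 7], [6]].
Step i=8: Q has 8 at row 1, column 4; remove that cell from P, ejecting 9. So w(8) = 9. P is now [[1, 2, 5], [3, 4, 7], [6]].
Step i=7: Q has 7 at row 3, column 1; remove 6 from row 3 of P and reverse-bump: 6 enters row 2 and ejects 4; 4 enters row 1 and ejects 2. So w(7) = 2. P is now [[1, 4, 5], [3, 6, 7]].
Step i=6: Q has 6 at row 2, column 3; remove 7 from row 2 of P and reverse-bump: 7 enters row 1 and ejects 5. So w(6) = 5. P is now [[1, 4, 7], [3, 6]].
Step i=5: Q has 5 at row 1, column 3; remove that cell from P, ejecting 7. So w(5) = 7. P is now [[1, 4], [3, 6]].
Step i=4: Q has 4 at row 2, column 2; remove 6 from row 2 of P and reverse-bump: 6 enters row 1 and ejects 4. So w(4) = 4. P is now [[1, 6], [3]].
Step i=3: Q has 3 at row 2, column 1; remove 3 from row 2 of P and reverse-bump: 3 enters row 1 and ejects 1. So w(3) = 1. P is now [[3, 6]].
Step i=2: Q has 2 at row 1, column 2; remove that cell from P, ejecting 6. So w(2) = 6. P is now [[3]].
Step i=1: Q has 1 at row 1, column 1; remove that cell from P, ejecting 3. So w(1) = 3. P is now [].

So w = 3 6 1 4 7 5 2 9 8.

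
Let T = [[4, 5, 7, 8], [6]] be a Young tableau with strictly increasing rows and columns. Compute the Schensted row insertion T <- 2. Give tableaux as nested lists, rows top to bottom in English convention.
[[2, 5, 7, 8], [4], [6]]

In row 1, 2 replaces 4 (the leftmost entry greater than 2); 4 is bumped to row 2. In row 2, 4 replaces 6 (the leftmost entry greater than 4); 6 is bumped to row 3. 6 starts a new row 3. The new tableau is [[2, 5, 7, 8], [4], [6]].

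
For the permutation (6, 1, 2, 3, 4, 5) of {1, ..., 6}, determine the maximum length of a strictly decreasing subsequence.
2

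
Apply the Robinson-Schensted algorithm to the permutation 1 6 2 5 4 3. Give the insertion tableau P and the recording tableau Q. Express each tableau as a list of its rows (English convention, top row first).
P = [[1, 2, 3], [4], [5], [6]], Q = [[1, 2, 4], [3], [5], [6]]

Insert each entry of the permutation into P by Schensted row insertion, recording in Q the position of each new cell.

Insert 1: appended to row 1. P = [[1]].
Insert 6: appended to row 1. P = [[1, 6]].
Insert 2: 2 bumps 6 from row 1; 6 starts row 2. P = [[1, 2], [6]].
Insert 5: appended to row 1. P = [[1, 2, 5], [6]].
Insert 4: 4 bumps 5 from row 1; 5 bumps 6 from row 2; 6 starts row 3. P = [[1, 2, 4], [5], [6]].
Insert 3: 3 bumps 4 from row 1; 4 bumps 5 from row 2; 5 bumps 6 from row 3; 6 starts row 4. P = [[1, 2, 3], [4], [5], [6]].

So P = [[1, 2, 3], [4], [5], [6]], Q = [[1, 2, 4], [3], [5], [6]].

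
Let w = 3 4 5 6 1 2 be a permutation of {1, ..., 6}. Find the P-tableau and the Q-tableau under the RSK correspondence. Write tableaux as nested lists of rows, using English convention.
P = [[1, 2, 5, 6], [3, 4]], Q = [[1, 2, 3, 4], [5, 6]]

Insert each entry of the permutation into P by Schensted row insertion, recording in Q the position of each new cell.

Insert 3: appended to row 1. P = [[3]].
Insert 4: appended to row 1. P = [[3, 4]].
Insert 5: appended to row 1. P = [[3, 4, 5]].
Insert 6: appended to row 1. P = [[3, 4, 5, 6]].
Insert 1: 1 bumps 3 from row 1; 3 starts row 2. P = [[1, 4, 5, 6], [3]].
Insert 2: 2 bumps 4 from row 1; 4 appends to row 2. P = [[1, 2, 5, 6], [3, 4]].

So P = [[1, 2, 5, 6], [3, 4]], Q = [[1, 2, 3, 4], [5, 6]].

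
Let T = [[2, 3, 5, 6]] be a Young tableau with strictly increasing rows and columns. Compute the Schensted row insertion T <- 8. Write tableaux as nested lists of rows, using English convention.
[[2, 3, 5, 6, 8]]

8 is larger than every entry of row 1, so it is appended to row 1. The new tableau is [[2, 3, 5, 6, 8]].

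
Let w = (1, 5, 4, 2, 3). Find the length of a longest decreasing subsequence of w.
3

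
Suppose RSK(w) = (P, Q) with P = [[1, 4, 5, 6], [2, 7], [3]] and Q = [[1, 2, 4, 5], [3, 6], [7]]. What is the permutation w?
Reverse the RSK construction: for i from n down to 1, find the cell of Q containing i, remove the entry at that cell from P, and reverse-bump it up through P; the value ejected from row 1 is w(i).

Step i=7: Q has 7 at row 3, column 1; remove 3 from row 3 of P and reverse-bump: 3 enters row 2 and ejects 2; 2 enters row 1 and ejects 1. So w(7) = 1. P is now [[2, 4, 5, 6], [3, 7]].
Step i=6: Q has 6 at row 2, column 2; remove 7 from row 2 of P and reverse-bump: 7 enters row 1 and ejects 6. So w(6) = 6. P is now [[2, 4, 5, 7], [3]].
Step i=5: Q has 5 at row 1, column 4; remove that cell from P, ejecting 7. So w(5) = 7. P is now [[2, 4, 5], [3]].
Step i=4: Q has 4 at row 1, column 3; remove that cell from P, ejecting 5. So w(4) = 5. P is now [[2, 4], [3]].
Step i=3: Q has 3 at row 2, column 1; remove 3 from row 2 of P and reverse-bump: 3 enters row 1 and ejects 2. So w(3) = 2. P is now [[3, 4]].
Step i=2: Q has 2 at row 1, column 2; remove that cell from P, ejecting 4. So w(2) = 4. P is now [[3]].
Step i=1: Q has 1 at row 1, column 1; remove that cell from P, ejecting 3. So w(1) = 3. P is now [].

So w = 3 4 2 5 7 6 1.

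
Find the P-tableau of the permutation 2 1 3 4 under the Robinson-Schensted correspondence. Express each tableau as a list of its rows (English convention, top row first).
P = [[1, 3, 4], [2]]

After inserting 2: P = [[2]].
After inserting 1: P = [[1], [2]].
After inserting 3: P = [[1, 3], [2]].
After inserting 4: P = [[1, 3, 4], [2]].

So P = [[1, 3, 4], [2]].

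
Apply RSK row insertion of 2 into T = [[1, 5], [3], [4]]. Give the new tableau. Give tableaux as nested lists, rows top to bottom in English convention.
[[1, 2], [3, 5], [4]]

In row 1, 2 replaces 5 (the leftmost entry greater than 2); 5 is bumped to row 2. 5 is appended to row 2. The new tableau is [[1, 2], [3, 5], [4]].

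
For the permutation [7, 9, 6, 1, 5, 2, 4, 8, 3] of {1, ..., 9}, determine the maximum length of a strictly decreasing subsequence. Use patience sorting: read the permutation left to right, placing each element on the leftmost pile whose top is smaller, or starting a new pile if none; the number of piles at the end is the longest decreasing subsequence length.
5

7: new pile. tops = [7]
9: onto pile 1 (replacing 7). tops = [9]
6: new pile. tops = [9, 6]
1: new pile. tops = [9, 6, 1]
5: onto pile 3 (replacing 1). tops = [9, 6, 5]
2: new pile. tops = [9, 6, 5, 2]
4: onto pile 4 (replacing 2). tops = [9, 6, 5, 4]
8: onto pile 2 (replacing 6). tops = [9, 8, 5, 4]
3: new pile. tops = [9, 8, 5, 4, 3]

5 piles, so the longest decreasing subsequence has length 5.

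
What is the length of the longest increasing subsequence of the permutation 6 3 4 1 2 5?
3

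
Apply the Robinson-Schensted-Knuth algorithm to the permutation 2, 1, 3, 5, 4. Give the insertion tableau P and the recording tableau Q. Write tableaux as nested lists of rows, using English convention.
P = [[1, 3, 4], [2, 5]], Q = [[1, 3, 4], [2, 5]]

Insert each entry of the permutation into P by Schensted row insertion, recording in Q the position of each new cell.

Insert 2: appended to row 1. P = [[2]], Q = [[1]].
Insert 1: 1 bumps 2 from row 1; 2 starts row 2. P = [[1], [2]], Q = [[1], [2]].
Insert 3: appended to row 1. P = [[1, 3], [2]], Q = [[1, 3], [2]].
Insert 5: appended to row 1. P = [[1, 3, 5], [2]], Q = [[1, 3, 4], [2]].
Insert 4: 4 bumps 5 from row 1; 5 appends to row 2. P = [[1, 3, 4], [2, 5]], Q = [[1, 3, 4], [2, 5]].

So P = [[1, 3, 4], [2, 5]], Q = [[1, 3, 4], [2, 5]].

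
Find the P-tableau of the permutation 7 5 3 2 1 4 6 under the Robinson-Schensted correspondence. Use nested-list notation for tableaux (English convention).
Insert 7: appended to row 1. P = [[7]].
Insert 5: 5 bumps 7 from row 1; 7 starts row 2. P = [[5], [7]].
Insert 3: 3 bumps 5 from row 1; 5 bumps 7 from row 2; 7 starts row 3. P = [[3], [5], [7]].
Insert 2: 2 bumps 3 from row 1; 3 bumps 5 from row 2; 5 bumps 7 from row 3; 7 starts row 4. P = [[2], [3], [5], [7]].
Insert 1: 1 bumps 2 from row 1; 2 bumps 3 from row 2; 3 bumps 5 from row 3; 5 bumps 7 from row 4; 7 starts row 5. P = [[1], [2], [3], [5], [7]].
Insert 4: appended to row 1. P = [[1, 4], [2], [3], [5], [7]].
Insert 6: appended to row 1. P = [[1, 4, 6], [2], [3], [5], [7]].

So P = [[1, 4, 6], [2], [3], [5], [7]].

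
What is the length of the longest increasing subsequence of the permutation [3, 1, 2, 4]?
3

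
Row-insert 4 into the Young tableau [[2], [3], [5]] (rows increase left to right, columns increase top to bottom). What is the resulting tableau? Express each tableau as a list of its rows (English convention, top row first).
[[2, 4], [3], [5]]

4 is larger than every entry of row 1, so it is appended to row 1. The new tableau is [[2, 4], [3], [5]].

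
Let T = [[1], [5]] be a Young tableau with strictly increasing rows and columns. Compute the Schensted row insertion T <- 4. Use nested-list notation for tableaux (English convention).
4 is larger than every entry of row 1, so it is appended to row 1. The new tableau is [[1, 4], [5]].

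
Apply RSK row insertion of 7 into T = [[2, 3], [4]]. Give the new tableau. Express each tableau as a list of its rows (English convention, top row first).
7 is larger than every entry of row 1, so it is appended to row 1. The new tableau is [[2, 3, 7], [4]].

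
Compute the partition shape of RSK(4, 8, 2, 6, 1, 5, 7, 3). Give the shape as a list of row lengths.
Row-insert each entry into an empty tableau.

After inserting 4: P = [[4]].
After inserting 8: P = [[4, 8]].
After inserting 2: P = [[2, 8], [4]].
After inserting 6: P = [[2, 6], [4, 8]].
After inserting 1: P = [[1, 6], [2, 8], [4]].
After inserting 5: P = [[1, 5], [2, 6], [4, 8]].
After inserting 7: P = [[1, 5, 7], [2, 6], [4, 8]].
After inserting 3: P = [[1, 3, 7], [2, 5], [4, 6], [8]].

The final insertion tableau P = [[1, 3, 7], [2, 5], [4, 6], [8]] has shape [3, 2, 2, 1].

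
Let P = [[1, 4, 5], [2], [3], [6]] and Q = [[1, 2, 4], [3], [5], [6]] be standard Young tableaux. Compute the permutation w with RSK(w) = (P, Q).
3 6 4 5 2 1

Reverse the RSK construction: for i from n down to 1, find the cell of Q containing i, remove the entry at that cell from P, and reverse-bump it up through P; the value ejected from row 1 is w(i).

Step i=6: Q has 6 at row 4, column 1; remove 6 from row 4 of P and reverse-bump: 6 enters row 3 and ejects 3; 3 enters row 2 and ejects 2; 2 enters row 1 and ejects 1. So w(6) = 1. P is now [[2, 4, 5], [3], [6]].
Step i=5: Q has 5 at row 3, column 1; remove 6 from row 3 of P and reverse-bump: 6 enters row 2 and ejects 3; 3 enters row 1 and ejects 2. So w(5) = 2. P is now [[3, 4, 5], [6]].
Step i=4: Q has 4 at row 1, column 3; remove that cell from P, ejecting 5. So w(4) = 5. P is now [[3, 4], [6]].
Step i=3: Q has 3 at row 2, column 1; remove 6 from row 2 of P and reverse-bump: 6 enters row 1 and ejects 4. So w(3) = 4. P is now [[3, 6]].
Step i=2: Q has 2 at row 1, column 2; remove that cell from P, ejecting 6. So w(2) = 6. P is now [[3]].
Step i=1: Q has 1 at row 1, column 1; remove that cell from P, ejecting 3. So w(1) = 3. P is now [].

So w = 3 6 4 5 2 1.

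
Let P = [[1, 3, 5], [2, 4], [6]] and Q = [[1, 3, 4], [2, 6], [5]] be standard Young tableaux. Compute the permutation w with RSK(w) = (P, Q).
6 2 4 5 1 3

Reverse the RSK construction: for i from n down to 1, find the cell of Q containing i, remove the entry at that cell from P, and reverse-bump it up through P; the value ejected from row 1 is w(i).

Step i=6: Q has 6 at row 2, column 2; remove 4 from row 2 of P and reverse-bump: 4 enters row 1 and ejects 3. So w(6) = 3. P is now [[1, 4, 5], [2], [6]].
Step i=5: Q has 5 at row 3, column 1; remove 6 from row 3 of P and reverse-bump: 6 enters row 2 and ejects 2; 2 enters row 1 and ejects 1. So w(5) = 1. P is now [[2, 4, 5], [6]].
Step i=4: Q has 4 at row 1, column 3; remove that cell from P, ejecting 5. So w(4) = 5. P is now [[2, 4], [6]].
Step i=3: Q has 3 at row 1, column 2; remove that cell from P, ejecting 4. So w(3) = 4. P is now [[2], [6]].
Step i=2: Q has 2 at row 2, column 1; remove 6 from row 2 of P and reverse-bump: 6 enters row 1 and ejects 2. So w(2) = 2. P is now [[6]].
Step i=1: Q has 1 at row 1, column 1; remove that cell from P, ejecting 6. So w(1) = 6. P is now [].

So w = 6 2 4 5 1 3.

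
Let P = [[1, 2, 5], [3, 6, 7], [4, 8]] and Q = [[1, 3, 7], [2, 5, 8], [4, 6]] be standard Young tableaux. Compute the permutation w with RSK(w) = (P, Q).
4 3 8 1 6 2 7 5

Reverse the RSK construction: for i from n down to 1, find the cell of Q containing i, remove the entry at that cell from P, and reverse-bump it up through P; the value ejected from row 1 is w(i).

Step i=8: Q has 8 at row 2, column 3; remove 7 from row 2 of P and reverse-bump: 7 enters row 1 and ejects 5. So w(8) = 5. P is now [[1, 2, 7], [3, 6], [4, 8]].
Step i=7: Q has 7 at row 1, column 3; remove that cell from P, ejecting 7. So w(7) = 7. P is now [[1, 2], [3, 6], [4, 8]].
Step i=6: Q has 6 at row 3, column 2; remove 8 from row 3 of P and reverse-bump: 8 enters row 2 and ejects 6; 6 enters row 1 and ejects 2. So w(6) = 2. P is now [[1, 6], [3, 8], [4]].
Step i=5: Q has 5 at row 2, column 2; remove 8 from row 2 of P and reverse-bump: 8 enters row 1 and ejects 6. So w(5) = 6. P is now [[1, 8], [3], [4]].
Step i=4: Q has 4 at row 3, column 1; remove 4 from row 3 of P and reverse-bump: 4 enters row 2 and ejects 3; 3 enters row 1 and ejects 1. So w(4) = 1. P is now [[3, 8], [4]].
Step i=3: Q has 3 at row 1, column 2; remove that cell from P, ejecting 8. So w(3) = 8. P is now [[3], [4]].
Step i=2: Q has 2 at row 2, column 1; remove 4 from row 2 of P and reverse-bump: 4 enters row 1 and ejects 3. So w(2) = 3. P is now [[4]].
Step i=1: Q has 1 at row 1, column 1; remove that cell from P, ejecting 4. So w(1) = 4. P is now [].

So w = 4 3 8 1 6 2 7 5.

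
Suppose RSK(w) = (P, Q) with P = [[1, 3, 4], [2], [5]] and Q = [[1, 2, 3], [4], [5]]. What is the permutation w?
2 3 5 4 1

Reverse the RSK construction: for i from n down to 1, find the cell of Q containing i, remove the entry at that cell from P, and reverse-bump it up through P; the value ejected from row 1 is w(i).

Step i=5: Q has 5 at row 3, column 1; remove 5 from row 3 of P and reverse-bump: 5 enters row 2 and ejects 2; 2 enters row 1 and ejects 1. So w(5) = 1. P is now [[2, 3, 4], [5]].
Step i=4: Q has 4 at row 2, column 1; remove 5 from row 2 of P and reverse-bump: 5 enters row 1 and ejects 4. So w(4) = 4. P is now [[2, 3, 5]].
Step i=3: Q has 3 at row 1, column 3; remove that cell from P, ejecting 5. So w(3) = 5. P is now [[2, 3]].
Step i=2: Q has 2 at row 1, column 2; remove that cell from P, ejecting 3. So w(2) = 3. P is now [[2]].
Step i=1: Q has 1 at row 1, column 1; remove that cell from P, ejecting 2. So w(1) = 2. P is now [].

So w = 2 3 5 4 1.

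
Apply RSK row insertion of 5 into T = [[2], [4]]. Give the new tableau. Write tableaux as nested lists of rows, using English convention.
5 is larger than every entry of row 1, so it is appended to row 1. The new tableau is [[2, 5], [4]].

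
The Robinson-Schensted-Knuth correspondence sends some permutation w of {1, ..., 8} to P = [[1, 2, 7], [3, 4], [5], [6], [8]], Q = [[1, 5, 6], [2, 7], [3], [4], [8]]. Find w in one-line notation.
8 6 3 1 5 7 4 2

Reverse the RSK construction: for i from n down to 1, find the cell of Q containing i, remove the entry at that cell from P, and reverse-bump it up through P; the value ejected from row 1 is w(i).

Step i=8: Q has 8 at row 5, column 1; remove 8 from row 5 of P and reverse-bump: 8 enters row 4 and ejects 6; 6 enters row 3 and ejects 5; 5 enters row 2 and ejects 4; 4 enters row 1 and ejects 2. So w(8) = 2. P is now [[1, 4, 7], [3, 5], [6], [8]].
Step i=7: Q has 7 at row 2, column 2; remove 5 from row 2 of P and reverse-bump: 5 enters row 1 and ejects 4. So w(7) = 4. P is now [[1, 5, 7], [3], [6], [8]].
Step i=6: Q has 6 at row 1, column 3; remove that cell from P, ejecting 7. So w(6) = 7. P is now [[1, 5], [3], [6], [8]].
Step i=5: Q has 5 at row 1, column 2; remove that cell from P, ejecting 5. So w(5) = 5. P is now [[1], [3], [6], [8]].
Step i=4: Q has 4 at row 4, column 1; remove 8 from row 4 of P and reverse-bump: 8 enters row 3 and ejects 6; 6 enters row 2 and ejects 3; 3 enters row 1 and ejects 1. So w(4) = 1. P is now [[3], [6], [8]].
Step i=3: Q has 3 at row 3, column 1; remove 8 from row 3 of P and reverse-bump: 8 enters row 2 and ejects 6; 6 enters row 1 and ejects 3. So w(3) = 3. P is now [[6], [8]].
Step i=2: Q has 2 at row 2, column 1; remove 8 from row 2 of P and reverse-bump: 8 enters row 1 and ejects 6. So w(2) = 6. P is now [[8]].
Step i=1: Q has 1 at row 1, column 1; remove that cell from P, ejecting 8. So w(1) = 8. P is now [].

So w = 8 6 3 1 5 7 4 2.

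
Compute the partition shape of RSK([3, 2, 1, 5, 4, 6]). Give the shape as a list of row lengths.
Row-insert each entry into an empty tableau.

After inserting 3: P = [[3]].
After inserting 2: P = [[2], [3]].
After inserting 1: P = [[1], [2], [3]].
After inserting 5: P = [[1, 5], [2], [3]].
After inserting 4: P = [[1, 4], [2, 5], [3]].
After inserting 6: P = [[1, 4, 6], [2, 5], [3]].

The final insertion tableau P = [[1, 4, 6], [2, 5], [3]] has shape [3, 2, 1].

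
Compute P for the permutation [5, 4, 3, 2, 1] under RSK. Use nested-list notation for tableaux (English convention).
Insert 5: appended to row 1. P = [[5]].
Insert 4: 4 bumps 5 from row 1; 5 starts row 2. P = [[4], [5]].
Insert 3: 3 bumps 4 from row 1; 4 bumps 5 from row 2; 5 starts row 3. P = [[3], [4], [5]].
Insert 2: 2 bumps 3 from row 1; 3 bumps 4 from row 2; 4 bumps 5 from row 3; 5 starts row 4. P = [[2], [3], [4], [5]].
Insert 1: 1 bumps 2 from row 1; 2 bumps 3 from row 2; 3 bumps 4 from row 3; 4 bumps 5 from row 4; 5 starts row 5. P = [[1], [2], [3], [4], [5]].

So P = [[1], [2], [3], [4], [5]].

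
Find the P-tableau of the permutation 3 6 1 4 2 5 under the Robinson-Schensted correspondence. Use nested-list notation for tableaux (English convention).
P = [[1, 2, 5], [3, 4], [6]]

Insert 3: appended to row 1. P = [[3]].
Insert 6: appended to row 1. P = [[3, 6]].
Insert 1: 1 bumps 3 from row 1; 3 starts row 2. P = [[1, 6], [3]].
Insert 4: 4 bumps 6 from row 1; 6 appends to row 2. P = [[1, 4], [3, 6]].
Insert 2: 2 bumps 4 from row 1; 4 bumps 6 from row 2; 6 starts row 3. P = [[1, 2], [3, 4], [6]].
Insert 5: appended to row 1. P = [[1, 2, 5], [3, 4], [6]].

So P = [[1, 2, 5], [3, 4], [6]].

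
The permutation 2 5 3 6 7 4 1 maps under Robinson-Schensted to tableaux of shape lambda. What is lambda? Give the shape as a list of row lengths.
Row-insert each entry into an empty tableau.

After inserting 2: P = [[2]].
After inserting 5: P = [[2, 5]].
After inserting 3: P = [[2, 3], [5]].
After inserting 6: P = [[2, 3, 6], [5]].
After inserting 7: P = [[2, 3, 6, 7], [5]].
After inserting 4: P = [[2, 3, 4, 7], [5, 6]].
After inserting 1: P = [[1, 3, 4, 7], [2, 6], [5]].

The final insertion tableau P = [[1, 3, 4, 7], [2, 6], [5]] has shape [4, 2, 1].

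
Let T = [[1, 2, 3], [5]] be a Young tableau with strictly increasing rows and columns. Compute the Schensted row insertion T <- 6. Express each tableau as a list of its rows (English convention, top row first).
6 is larger than every entry of row 1, so it is appended to row 1. The new tableau is [[1, 2, 3, 6], [5]].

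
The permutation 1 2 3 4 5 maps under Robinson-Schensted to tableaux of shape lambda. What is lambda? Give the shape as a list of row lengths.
[5]

Row-insert each entry into an empty tableau.

After inserting 1: P = [[1]].
After inserting 2: P = [[1, 2]].
After inserting 3: P = [[1, 2, 3]].
After inserting 4: P = [[1, 2, 3, 4]].
After inserting 5: P = [[1, 2, 3, 4, 5]].

The final insertion tableau P = [[1, 2, 3, 4, 5]] has shape [5].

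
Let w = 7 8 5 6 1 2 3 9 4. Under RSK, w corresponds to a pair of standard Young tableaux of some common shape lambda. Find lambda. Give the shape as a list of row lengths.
Row-insert each entry into an empty tableau.

After inserting 7: P = [[7]].
After inserting 8: P = [[7, 8]].
After inserting 5: P = [[5, 8], [7]].
After inserting 6: P = [[5, 6], [7, 8]].
After inserting 1: P = [[1, 6], [5, 8], [7]].
After inserting 2: P = [[1, 2], [5, 6], [7, 8]].
After inserting 3: P = [[1, 2, 3], [5, 6], [7, 8]].
After inserting 9: P = [[1, 2, 3, 9], [5, 6], [7, 8]].
After inserting 4: P = [[1, 2, 3, 4], [5, 6, 9], [7, 8]].

The final insertion tableau P = [[1, 2, 3, 4], [5, 6, 9], [7, 8]] has shape [4, 3, 2].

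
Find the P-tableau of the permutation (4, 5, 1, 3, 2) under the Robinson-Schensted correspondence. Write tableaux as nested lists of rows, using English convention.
P = [[1, 2], [3, 5], [4]]

Insert 4: appended to row 1. P = [[4]].
Insert 5: appended to row 1. P = [[4, 5]].
Insert 1: 1 bumps 4 from row 1; 4 starts row 2. P = [[1, 5], [4]].
Insert 3: 3 bumps 5 from row 1; 5 appends to row 2. P = [[1, 3], [4, 5]].
Insert 2: 2 bumps 3 from row 1; 3 bumps 4 from row 2; 4 starts row 3. P = [[1, 2], [3, 5], [4]].

So P = [[1, 2], [3, 5], [4]].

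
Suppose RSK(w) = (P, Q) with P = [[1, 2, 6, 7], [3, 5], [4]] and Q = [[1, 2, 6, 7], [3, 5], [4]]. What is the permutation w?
Reverse the RSK construction: for i from n down to 1, find the cell of Q containing i, remove the entry at that cell from P, and reverse-bump it up through P; the value ejected from row 1 is w(i).

Step i=7: Q has 7 at row 1, column 4; remove that cell from P, ejecting 7. So w(7) = 7. P is now [[1, 2, 6], [3, 5], [4]].
Step i=6: Q has 6 at row 1, column 3; remove that cell from P, ejecting 6. So w(6) = 6. P is now [[1, 2], [3, 5], [4]].
Step i=5: Q has 5 at row 2, column 2; remove 5 from row 2 of P and reverse-bump: 5 enters row 1 and ejects 2. So w(5) = 2. P is now [[1, 5], [3], [4]].
Step i=4: Q has 4 at row 3, column 1; remove 4 from row 3 of P and reverse-bump: 4 enters row 2 and ejects 3; 3 enters row 1 and ejects 1. So w(4) = 1. P is now [[3, 5], [4]].
Step i=3: Q has 3 at row 2, column 1; remove 4 from row 2 of P and reverse-bump: 4 enters row 1 and ejects 3. So w(3) = 3. P is now [[4, 5]].
Step i=2: Q has 2 at row 1, column 2; remove that cell from P, ejecting 5. So w(2) = 5. P is now [[4]].
Step i=1: Q has 1 at row 1, column 1; remove that cell from P, ejecting 4. So w(1) = 4. P is now [].

So w = 4 5 3 1 2 6 7.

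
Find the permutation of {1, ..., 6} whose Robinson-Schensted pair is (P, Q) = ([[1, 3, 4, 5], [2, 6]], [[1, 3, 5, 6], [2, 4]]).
Reverse the RSK construction: for i from n down to 1, find the cell of Q containing i, remove the entry at that cell from P, and reverse-bump it up through P; the value ejected from row 1 is w(i).

Step i=6: Q has 6 at row 1, column 4; remove that cell from P, ejecting 5. So w(6) = 5. P is now [[1, 3, 4], [2, 6]].
Step i=5: Q has 5 at row 1, column 3; remove that cell from P, ejecting 4. So w(5) = 4. P is now [[1, 3], [2, 6]].
Step i=4: Q has 4 at row 2, column 2; remove 6 from row 2 of P and reverse-bump: 6 enters row 1 and ejects 3. So w(4) = 3. P is now [[1, 6], [2]].
Step i=3: Q has 3 at row 1, column 2; remove that cell from P, ejecting 6. So w(3) = 6. P is now [[1], [2]].
Step i=2: Q has 2 at row 2, column 1; remove 2 from row 2 of P and reverse-bump: 2 enters row 1 and ejects 1. So w(2) = 1. P is now [[2]].
Step i=1: Q has 1 at row 1, column 1; remove that cell from P, ejecting 2. So w(1) = 2. P is now [].

So w = 2 1 6 3 4 5.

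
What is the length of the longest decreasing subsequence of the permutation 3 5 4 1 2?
3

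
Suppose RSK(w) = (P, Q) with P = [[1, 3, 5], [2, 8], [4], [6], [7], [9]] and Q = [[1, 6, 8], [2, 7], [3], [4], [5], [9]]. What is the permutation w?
Reverse the RSK construction: for i from n down to 1, find the cell of Q containing i, remove the entry at that cell from P, and reverse-bump it up through P; the value ejected from row 1 is w(i).

Step i=9: Q has 9 at row 6, column 1; remove 9 from row 6 of P and reverse-bump: 9 enters row 5 and ejects 7; 7 enters row 4 and ejects 6; 6 enters row 3 and ejects 4; 4 enters row 2 and ejects 2; 2 enters row 1 and ejects 1. So w(9) = 1. P is now [[2, 3, 5], [4, 8], [6], [7], [9]].
Step i=8: Q has 8 at row 1, column 3; remove that cell from P, ejecting 5. So w(8) = 5. P is now [[2, 3], [4, 8], [6], [7], [9]].
Step i=7: Q has 7 at row 2, column 2; remove 8 from row 2 of P and reverse-bump: 8 enters row 1 and ejects 3. So w(7) = 3. P is now [[2, 8], [4], [6], [7], [9]].
Step i=6: Q has 6 at row 1, column 2; remove that cell from P, ejecting 8. So w(6) = 8. P is now [[2], [4], [6], [7], [9]].
Step i=5: Q has 5 at row 5, column 1; remove 9 from row 5 of P and reverse-bump: 9 enters row 4 and ejects 7; 7 enters row 3 and ejects 6; 6 enters row 2 and ejects 4; 4 enters row 1 and ejects 2. So w(5) = 2. P is now [[4], [6], [7], [9]].
Step i=4: Q has 4 at row 4, column 1; remove 9 from row 4 of P and reverse-bump: 9 enters row 3 and ejects 7; 7 enters row 2 and ejects 6; 6 enters row 1 and ejects 4. So w(4) = 4. P is now [[6], [7], [9]].
Step i=3: Q has 3 at row 3, column 1; remove 9 from row 3 of P and reverse-bump: 9 enters row 2 and ejects 7; 7 enters row 1 and ejects 6. So w(3) = 6. P is now [[7], [9]].
Step i=2: Q has 2 at row 2, column 1; remove 9 from row 2 of P and reverse-bump: 9 enters row 1 and ejects 7. So w(2) = 7. P is now [[9]].
Step i=1: Q has 1 at row 1, column 1; remove that cell from P, ejecting 9. So w(1) = 9. P is now [].

So w = 9 7 6 4 2 8 3 5 1.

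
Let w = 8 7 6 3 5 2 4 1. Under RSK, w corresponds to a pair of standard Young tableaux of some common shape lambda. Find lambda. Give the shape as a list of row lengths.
Row-insert each entry into an empty tableau.

After inserting 8: P = [[8]].
After inserting 7: P = [[7], [8]].
After inserting 6: P = [[6], [7], [8]].
After inserting 3: P = [[3], [6], [7], [8]].
After inserting 5: P = [[3, 5], [6], [7], [8]].
After inserting 2: P = [[2, 5], [3], [6], [7], [8]].
After inserting 4: P = [[2, 4], [3, 5], [6], [7], [8]].
After inserting 1: P = [[1, 4], [2, 5], [3], [6], [7], [8]].

The final insertion tableau P = [[1, 4], [2, 5], [3], [6], [7], [8]] has shape [2, 2, 1, 1, 1, 1].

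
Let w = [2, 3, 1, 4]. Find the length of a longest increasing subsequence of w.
3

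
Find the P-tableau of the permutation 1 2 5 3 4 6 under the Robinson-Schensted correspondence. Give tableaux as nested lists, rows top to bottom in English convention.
P = [[1, 2, 3, 4, 6], [5]]

After inserting 1: P = [[1]].
After inserting 2: P = [[1, 2]].
After inserting 5: P = [[1, 2, 5]].
After inserting 3: P = [[1, 2, 3], [5]].
After inserting 4: P = [[1, 2, 3, 4], [5]].
After inserting 6: P = [[1, 2, 3, 4, 6], [5]].

So P = [[1, 2, 3, 4, 6], [5]].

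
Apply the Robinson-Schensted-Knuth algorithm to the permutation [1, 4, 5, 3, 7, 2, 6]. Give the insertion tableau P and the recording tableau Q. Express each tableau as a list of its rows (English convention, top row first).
P = [[1, 2, 5, 6], [3, 7], [4]], Q = [[1, 2, 3, 5], [4, 7], [6]]

Insert each entry of the permutation into P by Schensted row insertion, recording in Q the position of each new cell.

Insert 1: appended to row 1. P = [[1]].
Insert 4: appended to row 1. P = [[1, 4]].
Insert 5: appended to row 1. P = [[1, 4, 5]].
Insert 3: 3 bumps 4 from row 1; 4 starts row 2. P = [[1, 3, 5], [4]].
Insert 7: appended to row 1. P = [[1, 3, 5, 7], [4]].
Insert 2: 2 bumps 3 from row 1; 3 bumps 4 from row 2; 4 starts row 3. P = [[1, 2, 5, 7], [3], [4]].
Insert 6: 6 bumps 7 from row 1; 7 appends to row 2. P = [[1, 2, 5, 6], [3, 7], [4]].

So P = [[1, 2, 5, 6], [3, 7], [4]], Q = [[1, 2, 3, 5], [4, 7], [6]].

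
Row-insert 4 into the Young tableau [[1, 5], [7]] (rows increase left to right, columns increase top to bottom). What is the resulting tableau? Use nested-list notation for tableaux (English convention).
[[1, 4], [5], [7]]

In row 1, 4 replaces 5 (the leftmost entry greater than 4); 5 is bumped to row 2. In row 2, 5 replaces 7 (the leftmost entry greater than 5); 7 is bumped to row 3. 7 starts a new row 3. The new tableau is [[1, 4], [5], [7]].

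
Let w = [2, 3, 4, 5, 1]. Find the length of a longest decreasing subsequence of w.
2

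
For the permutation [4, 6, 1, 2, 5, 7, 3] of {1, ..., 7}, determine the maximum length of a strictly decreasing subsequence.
3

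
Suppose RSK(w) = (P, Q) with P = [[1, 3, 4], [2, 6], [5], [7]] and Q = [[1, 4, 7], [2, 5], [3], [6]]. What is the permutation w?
7 5 2 6 3 1 4

Reverse the RSK construction: for i from n down to 1, find the cell of Q containing i, remove the entry at that cell from P, and reverse-bump it up through P; the value ejected from row 1 is w(i).

Step i=7: Q has 7 at row 1, column 3; remove that cell from P, ejecting 4. So w(7) = 4. P is now [[1, 3], [2, 6], [5], [7]].
Step i=6: Q has 6 at row 4, column 1; remove 7 from row 4 of P and reverse-bump: 7 enters row 3 and ejects 5; 5 enters row 2 and ejects 2; 2 enters row 1 and ejects 1. So w(6) = 1. P is now [[2, 3], [5, 6], [7]].
Step i=5: Q has 5 at row 2, column 2; remove 6 from row 2 of P and reverse-bump: 6 enters row 1 and ejects 3. So w(5) = 3. P is now [[2, 6], [5], [7]].
Step i=4: Q has 4 at row 1, column 2; remove that cell from P, ejecting 6. So w(4) = 6. P is now [[2], [5], [7]].
Step i=3: Q has 3 at row 3, column 1; remove 7 from row 3 of P and reverse-bump: 7 enters row 2 and ejects 5; 5 enters row 1 and ejects 2. So w(3) = 2. P is now [[5], [7]].
Step i=2: Q has 2 at row 2, column 1; remove 7 from row 2 of P and reverse-bump: 7 enters row 1 and ejects 5. So w(2) = 5. P is now [[7]].
Step i=1: Q has 1 at row 1, column 1; remove that cell from P, ejecting 7. So w(1) = 7. P is now [].

So w = 7 5 2 6 3 1 4.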